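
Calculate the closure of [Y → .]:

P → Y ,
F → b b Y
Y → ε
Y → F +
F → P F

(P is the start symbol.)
To compute CLOSURE, for each item [A → α.Bβ] where B is a non-terminal, add [B → .γ] for all productions B → γ; repeat for the newly added items until nothing changes.

Start with: [Y → .]
The dot is at the end, so nothing is added.

CLOSURE = { [Y → .] }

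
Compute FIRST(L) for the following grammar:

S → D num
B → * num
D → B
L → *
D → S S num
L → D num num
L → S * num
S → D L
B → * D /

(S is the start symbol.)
{ '*' }

To compute FIRST(L), examine every production with L on the left-hand side, reading each right-hand side left to right until a non-nullable symbol is reached.

FIRST sets of the other non-terminals involved (by the same procedure, iterated to a fixed point):
  FIRST(D) = { '*' }
  FIRST(S) = { '*' }

From L → *:
  - '*' is a terminal: add '*' and stop
From L → D num num:
  - D is a non-terminal: add FIRST(D) \ {ε} = { '*' }
    D is not nullable, so stop
From L → S * num:
  - S is a non-terminal: add FIRST(S) \ {ε} = { '*' }
    S is not nullable, so stop

Collecting: FIRST(L) = { '*' }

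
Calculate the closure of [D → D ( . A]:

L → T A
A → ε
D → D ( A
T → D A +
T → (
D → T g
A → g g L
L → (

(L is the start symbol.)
To compute CLOSURE, for each item [A → α.Bβ] where B is a non-terminal, add [B → .γ] for all productions B → γ; repeat for the newly added items until nothing changes.

Start with: [D → D ( . A]
  [D → D ( . A] has the dot before A: add [A → .], [A → . g g L]
No further items can be added.

CLOSURE = { [A → . g g L], [A → .], [D → D ( . A] }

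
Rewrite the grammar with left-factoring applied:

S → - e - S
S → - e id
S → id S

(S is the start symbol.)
Left-factoring transforms A → αβ₁ | αβ₂ into A → αA' and A' → β₁ | β₂
(α is the longest common prefix among the alternatives). Repeat until
no nonterminal has two alternatives with a common prefix.

Round 1: S has alternatives sharing prefix '- e'. Introduce S': S → - e S'
  Add: S' → - S
  Add: S' → id

No remaining common prefixes — done.

Resulting grammar:
S → - e S'
S' → - S
S' → id
S → id S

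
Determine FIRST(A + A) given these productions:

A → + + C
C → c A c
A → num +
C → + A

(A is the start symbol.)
{ '+', 'num' }

FIRST sets of the non-terminals involved (from the grammar, by fixed-point iteration):
  FIRST(A) = { '+', 'num' }

To compute FIRST(A + A), process the symbols left to right:
Symbol A is a non-terminal. Add FIRST(A) \ {ε} = { '+', 'num' }
A is not nullable (ε ∉ FIRST(A)), so stop here.
FIRST(A + A) = { '+', 'num' }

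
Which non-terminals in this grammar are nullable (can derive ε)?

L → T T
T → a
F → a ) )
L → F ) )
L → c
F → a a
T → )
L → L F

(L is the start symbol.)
None

There are no ε-productions, so no non-terminal can derive ε.
No non-terminals are nullable.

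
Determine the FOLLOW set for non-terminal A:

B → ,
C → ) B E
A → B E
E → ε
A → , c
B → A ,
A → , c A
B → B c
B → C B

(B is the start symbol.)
To compute FOLLOW(A), find every occurrence of A on a right-hand side N → α A β: add FIRST(β) \ {ε}, and if β is empty or nullable also add FOLLOW(N). Iterate to a fixed point.

In B → A ,: A is followed by ',', add FIRST(',') \ {ε} = { ',' }
In A → , c A: A is at the end; this adds FOLLOW(A) to itself — nothing new

Taking the union: FOLLOW(A) = { ',' }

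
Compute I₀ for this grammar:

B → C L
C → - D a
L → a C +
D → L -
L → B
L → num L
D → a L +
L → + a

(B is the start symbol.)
{ [B → . C L], [B' → . B], [C → . - D a] }

First, augment the grammar with B' → B
I₀ = CLOSURE({ [B' → . B] }):
  [B' → . B] has the dot before B: add [B → . C L]
  [B → . C L] has the dot before C: add [C → . - D a]
No further items can be added.

I₀ = { [B → . C L], [B' → . B], [C → . - D a] }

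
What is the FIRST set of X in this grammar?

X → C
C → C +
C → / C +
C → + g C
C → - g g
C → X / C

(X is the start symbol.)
{ '+', '-', '/' }

FIRST sets of the other non-terminals involved (by the same procedure, iterated to a fixed point):
  FIRST(C) = { '+', '-', '/' }

From X → C:
  - C is a non-terminal: add FIRST(C) \ {ε} = { '+', '-', '/' }
    C is not nullable, so stop

Collecting: FIRST(X) = { '+', '-', '/' }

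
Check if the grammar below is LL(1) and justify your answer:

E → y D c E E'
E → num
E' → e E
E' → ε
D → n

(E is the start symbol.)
No. Predict set conflict for E': { 'e' }

Relevant sets:
  FOLLOW(E') = { $, 'e' }

For E:
  PREDICT(E → y D c E E') = { 'y' }
  PREDICT(E → num) = { 'num' }
For E':
  PREDICT(E' → e E) = { 'e' }
  PREDICT(E' → ε) = { $, 'e' }
D has a single production, so nothing to check there.

Conflict found: Predict set conflict for E': { 'e' }
The grammar is NOT LL(1).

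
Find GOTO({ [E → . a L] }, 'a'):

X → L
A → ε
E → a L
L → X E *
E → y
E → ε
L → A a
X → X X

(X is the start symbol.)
GOTO(I, 'a') = CLOSURE({ [A → αX.β] : [A → α.Xβ] ∈ I, X = 'a' })

Items with dot before 'a', with the dot advanced:
  [E → . a L] → [E → a . L]
Closure of the advanced items:
  [E → a . L] has the dot before L: add [L → . X E *], [L → . A a]
  [L → . X E *] has the dot before X: add [X → . L], [X → . X X]
  [L → . A a] has the dot before A: add [A → .]

GOTO = { [A → .], [E → a . L], [L → . A a], [L → . X E *], [X → . L], [X → . X X] }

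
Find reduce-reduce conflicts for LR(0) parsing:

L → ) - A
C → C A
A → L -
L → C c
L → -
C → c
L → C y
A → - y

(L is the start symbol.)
A reduce-reduce conflict occurs when an LR(0) state has two complete items [A → α .] and [B → β .] — both call for a reduction, and with no lookahead the parser cannot choose between them.

Augment with L' → L and build the canonical LR(0) collection (I0 = CLOSURE({[L' → . L]}), then GOTO on every symbol after a dot until no new states appear). It has 15 states:
  I0: { [C → . C A], [C → . c], [L → . ) - A], [L → . -], [L → . C c], [L → . C y], [L' → . L] }  — shift
  I1: { [L → ) . - A] }  — shift
  I2: { [L → - .] }  — reduce
  I3: { [A → . - y], [A → . L -], [C → . C A], [C → . c], [C → C . A], [L → . ) - A], [L → . -], [L → . C c], [L → . C y], [L → C . c], [L → C . y] }  — shift
  I4: { [L' → L .] }  — accept
  I5: { [C → c .] }  — reduce
  I6: { [A → - . y], [L → - .] }  — shift, reduce
  I7: { [C → C A .] }  — reduce
  I8: { [A → L . -] }  — shift
  I9: { [C → c .], [L → C c .] }  — 2 reduces
  I10: { [L → C y .] }  — reduce
  I11: { [A → L - .] }  — reduce
  I12: { [A → - y .] }  — reduce
  I13: { [A → . - y], [A → . L -], [C → . C A], [C → . c], [L → ) - . A], [L → . ) - A], [L → . -], [L → . C c], [L → . C y] }  — shift
  I14: { [L → ) - A .] }  — reduce

I9 contains complete items [C → c .], [L → C c .] — reduce-reduce conflict.

Answer: Yes — I9: [C → c .] vs [L → C c .]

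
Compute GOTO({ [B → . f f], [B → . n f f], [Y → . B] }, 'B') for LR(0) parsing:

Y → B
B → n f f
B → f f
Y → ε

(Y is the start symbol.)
GOTO(I, 'B') = CLOSURE({ [A → αX.β] : [A → α.Xβ] ∈ I, X = 'B' })

Items with dot before 'B', with the dot advanced:
  [Y → . B] → [Y → B .]
Closure adds nothing (no advanced item has the dot before a non-terminal).

GOTO = { [Y → B .] }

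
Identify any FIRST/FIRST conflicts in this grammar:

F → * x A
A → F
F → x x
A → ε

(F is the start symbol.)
No FIRST/FIRST conflicts.

FIRST sets of the non-terminals at (or reachable through a nullable prefix from) the front of some alternative:
  FIRST(F) = { '*', 'x' }

Productions for F:
  F → * x A: FIRST = { '*' }
  F → x x: FIRST = { 'x' }
Productions for A:
  A → F: FIRST = { '*', 'x' }
  A → ε: FIRST = { ε }

All alternatives of each non-terminal have pairwise disjoint FIRST sets.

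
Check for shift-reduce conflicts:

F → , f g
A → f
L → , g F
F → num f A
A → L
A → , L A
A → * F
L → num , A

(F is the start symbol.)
Augment with F' → F and build the canonical LR(0) collection (I0 = CLOSURE({[F' → . F]}), then GOTO on every symbol after a dot until no new states appear). It has 21 states:
  I0: { [F → . , f g], [F → . num f A], [F' → . F] }  — shift
  I1: { [F → , . f g] }  — shift
  I2: { [F' → F .] }  — accept
  I3: { [F → num . f A] }  — shift
  I4: { [A → . * F], [A → . , L A], [A → . L], [A → . f], [F → num f . A], [L → . , g F], [L → . num , A] }  — shift
  I5: { [A → * . F], [F → . , f g], [F → . num f A] }  — shift
  I6: { [A → , . L A], [L → , . g F], [L → . , g F], [L → . num , A] }  — shift
  I7: { [F → num f A .] }  — reduce
  I8: { [A → L .] }  — reduce
  I9: { [A → f .] }  — reduce
  I10: { [L → num . , A] }  — shift
  I11: { [A → . * F], [A → . , L A], [A → . L], [A → . f], [L → . , g F], [L → . num , A], [L → num , . A] }  — shift
  I12: { [L → num , A .] }  — reduce
  I13: { [L → , . g F] }  — shift
  I14: { [A → , L . A], [A → . * F], [A → . , L A], [A → . L], [A → . f], [L → . , g F], [L → . num , A] }  — shift
  I15: { [F → . , f g], [F → . num f A], [L → , g . F] }  — shift
  I16: { [L → , g F .] }  — reduce
  I17: { [A → , L A .] }  — reduce
  I18: { [A → * F .] }  — reduce
  I19: { [F → , f . g] }  — shift
  I20: { [F → , f g .] }  — reduce

No state contains both a complete item and a shift item.

Answer: No shift-reduce conflicts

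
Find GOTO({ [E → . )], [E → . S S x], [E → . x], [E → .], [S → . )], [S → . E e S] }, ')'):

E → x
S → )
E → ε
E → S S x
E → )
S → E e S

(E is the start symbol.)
{ [E → ) .], [S → ) .] }

GOTO(I, ')') = CLOSURE({ [A → αX.β] : [A → α.Xβ] ∈ I, X = ')' })

Items with dot before ')', with the dot advanced:
  [E → . )] → [E → ) .]
  [S → . )] → [S → ) .]
Closure adds nothing (no advanced item has the dot before a non-terminal).

GOTO = { [E → ) .], [S → ) .] }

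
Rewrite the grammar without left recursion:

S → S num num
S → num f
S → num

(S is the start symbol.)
S → num f S'
S → num S'
S' → num num S'
S' → ε

S is directly left-recursive. The standard transformation for
  A → A α₁ | ... | A α_m | β₁ | ... | β_n
is
  A  → β₁ A' | ... | β_n A'
  A' → α₁ A' | ... | α_m A' | ε

S → num f becomes S → num f S'
S → num becomes S → num S'
S → S num num becomes S' → num num S'
Add S' → ε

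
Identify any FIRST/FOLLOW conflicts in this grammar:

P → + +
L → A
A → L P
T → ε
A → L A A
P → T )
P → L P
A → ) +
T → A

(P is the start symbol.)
Nullable non-terminals: T.
FIRST sets used below: FIRST(A) = { ')' }

T: nullable alternative(s) T → ε; FOLLOW(T) = { ')' }
  T → ε: FIRST \ {ε} = { } — this is the only nullable alternative, skip
  T → A: FIRST \ {ε} = { ')' } — overlaps FOLLOW(T) on { ')' }: CONFLICT

A, L, P have no nullable alternative, so no FIRST/FOLLOW check is needed there.

So the grammar has 1 FIRST/FOLLOW conflict (marked CONFLICT above).

Answer: Yes. T → A with FOLLOW(T) on { ')' }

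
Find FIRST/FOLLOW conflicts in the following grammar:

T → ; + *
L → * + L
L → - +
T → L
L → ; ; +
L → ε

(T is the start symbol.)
No FIRST/FOLLOW conflicts.

Nullable non-terminals: L, T.
FIRST sets used below: FIRST(L) = { '*', '-', ';', ε }

L: nullable alternative(s) L → ε; FOLLOW(L) = { $ }
  L → * + L: FIRST \ {ε} = { '*' } — disjoint from FOLLOW(L)
  L → - +: FIRST \ {ε} = { '-' } — disjoint from FOLLOW(L)
  L → ; ; +: FIRST \ {ε} = { ';' } — disjoint from FOLLOW(L)
  L → ε: FIRST \ {ε} = { } — this is the only nullable alternative, skip

T: nullable alternative(s) T → L; FOLLOW(T) = { $ }
  T → ; + *: FIRST \ {ε} = { ';' } — disjoint from FOLLOW(T)
  T → L: FIRST \ {ε} = { '*', '-', ';' } — this is the only nullable alternative, skip

No FIRST/FOLLOW conflicts found.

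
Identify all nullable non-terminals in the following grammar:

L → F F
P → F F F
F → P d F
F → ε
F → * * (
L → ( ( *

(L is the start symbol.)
A non-terminal is nullable if it can derive ε (the empty string): either it has an ε-production, or it has a production whose right-hand side consists entirely of nullable non-terminals.

ε-productions: F → ε
So F is immediately nullable.
L → F F: every symbol on the right is nullable, so L is nullable too.
P → F F F: every symbol on the right is nullable, so P is nullable too.
Every non-terminal is now nullable.
Nullable = { 'F', 'L', 'P' }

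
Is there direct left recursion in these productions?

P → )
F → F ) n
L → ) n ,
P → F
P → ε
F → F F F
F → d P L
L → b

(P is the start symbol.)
P → ): starts with ')'
F → F ) n: LEFT RECURSIVE (starts with F)
L → ) n ,: starts with ')'
P → F: starts with F
P → ε: starts with ε
F → F F F: LEFT RECURSIVE (starts with F)
F → d P L: starts with d
L → b: starts with b

The grammar has direct left recursion on: F.

Answer: Yes, F is left-recursive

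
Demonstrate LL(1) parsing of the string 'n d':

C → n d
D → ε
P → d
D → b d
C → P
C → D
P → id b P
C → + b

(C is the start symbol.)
LL(1) parsing maintains a stack (initially the start symbol over $) and the input. At each step: if the stack top is a terminal, match it against the current input token; if it is a non-terminal N, replace it with the RHS of M[N, lookahead] (the unique production whose predict set contains the lookahead).

Stack is shown with the top on the left.

Stack  Input  Action
--------------------
C $    n d $  output C → n d
n d $  n d $  match 'n'
d $    d $    match 'd'
$      $      accept

The string is accepted.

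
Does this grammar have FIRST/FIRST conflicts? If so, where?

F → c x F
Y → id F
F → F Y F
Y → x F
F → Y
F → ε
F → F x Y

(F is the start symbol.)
A FIRST/FIRST conflict occurs when two productions N → α and N → β for the same non-terminal have FIRST(α) ∩ FIRST(β) ≠ ∅ (with ε ∈ FIRST of a nullable right-hand side, so two nullable alternatives also conflict).

FIRST sets of the non-terminals at (or reachable through a nullable prefix from) the front of some alternative:
  FIRST(F) = { 'c', 'id', 'x', ε }
  FIRST(Y) = { 'id', 'x' }

Productions for F:
  F → c x F: FIRST = { 'c' }
  F → F Y F: FIRST = { 'c', 'id', 'x' }
  F → Y: FIRST = { 'id', 'x' }
  F → ε: FIRST = { ε }
  F → F x Y: FIRST = { 'c', 'id', 'x' }
Productions for Y:
  Y → id F: FIRST = { 'id' }
  Y → x F: FIRST = { 'x' }

Conflict for F: F → c x F and F → F Y F
  Overlap: { 'c' }
Conflict for F: F → c x F and F → F x Y
  Overlap: { 'c' }
Conflict for F: F → F Y F and F → Y
  Overlap: { 'id', 'x' }
Conflict for F: F → F Y F and F → F x Y
  Overlap: { 'c', 'id', 'x' }
Conflict for F: F → Y and F → F x Y
  Overlap: { 'id', 'x' }

Answer: Yes. F → c x F / F → F Y F on { 'c' }; F → c x F / F → F x Y on { 'c' }; F → F Y F / F → Y on { 'id', 'x' }; F → F Y F / F → F x Y on { 'c', 'id', 'x' }; F → Y / F → F x Y on { 'id', 'x' }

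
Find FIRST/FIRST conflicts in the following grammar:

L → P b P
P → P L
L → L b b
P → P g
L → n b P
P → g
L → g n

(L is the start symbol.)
FIRST sets of the non-terminals at (or reachable through a nullable prefix from) the front of some alternative:
  FIRST(P) = { 'g' }
  FIRST(L) = { 'g', 'n' }

Productions for L:
  L → P b P: FIRST = { 'g' }
  L → L b b: FIRST = { 'g', 'n' }
  L → n b P: FIRST = { 'n' }
  L → g n: FIRST = { 'g' }
Productions for P:
  P → P L: FIRST = { 'g' }
  P → P g: FIRST = { 'g' }
  P → g: FIRST = { 'g' }

Conflict for L: L → P b P and L → L b b
  Overlap: { 'g' }
Conflict for L: L → P b P and L → g n
  Overlap: { 'g' }
Conflict for L: L → L b b and L → n b P
  Overlap: { 'n' }
Conflict for L: L → L b b and L → g n
  Overlap: { 'g' }
Conflict for P: P → P L and P → P g
  Overlap: { 'g' }
Conflict for P: P → P L and P → g
  Overlap: { 'g' }
Conflict for P: P → P g and P → g
  Overlap: { 'g' }

Answer: Yes. L → P b P / L → L b b on { 'g' }; L → P b P / L → g n on { 'g' }; L → L b b / L → n b P on { 'n' }; L → L b b / L → g n on { 'g' }; P → P L / P → P g on { 'g' }; P → P L / P → g on { 'g' }; P → P g / P → g on { 'g' }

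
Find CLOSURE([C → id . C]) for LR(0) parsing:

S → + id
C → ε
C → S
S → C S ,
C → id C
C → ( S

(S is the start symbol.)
{ [C → . ( S], [C → . S], [C → . id C], [C → .], [C → id . C], [S → . + id], [S → . C S ,] }

Start with: [C → id . C]
  [C → id . C] has the dot before C: add [C → .], [C → . S], [C → . id C], [C → . ( S]
  [C → . S] has the dot before S: add [S → . + id], [S → . C S ,]
No further items can be added.

CLOSURE = { [C → . ( S], [C → . S], [C → . id C], [C → .], [C → id . C], [S → . + id], [S → . C S ,] }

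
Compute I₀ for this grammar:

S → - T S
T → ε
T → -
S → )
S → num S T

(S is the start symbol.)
First, augment the grammar with S' → S
I₀ = CLOSURE({ [S' → . S] }):
  [S' → . S] has the dot before S: add [S → . - T S], [S → . )], [S → . num S T]
No further items can be added.

I₀ = { [S → . )], [S → . - T S], [S → . num S T], [S' → . S] }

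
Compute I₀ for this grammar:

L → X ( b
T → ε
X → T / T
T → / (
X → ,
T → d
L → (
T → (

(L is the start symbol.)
First, augment the grammar with L' → L
I₀ = CLOSURE({ [L' → . L] }):
  [L' → . L] has the dot before L: add [L → . X ( b], [L → . (]
  [L → . X ( b] has the dot before X: add [X → . T / T], [X → . ,]
  [X → . T / T] has the dot before T: add [T → .], [T → . / (], [T → . d], [T → . (]
No further items can be added.

I₀ = { [L → . (], [L → . X ( b], [L' → . L], [T → . (], [T → . / (], [T → . d], [T → .], [X → . ,], [X → . T / T] }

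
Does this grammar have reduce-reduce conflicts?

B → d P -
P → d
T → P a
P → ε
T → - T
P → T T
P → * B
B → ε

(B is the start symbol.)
Yes — I9: [P → .] vs [P → T T .]; I12: [P → .] vs [T → - T .]

A reduce-reduce conflict occurs when an LR(0) state has two complete items [A → α .] and [B → β .] — both call for a reduction, and with no lookahead the parser cannot choose between them.

Augment with B' → B and build the canonical LR(0) collection (I0 = CLOSURE({[B' → . B]}), then GOTO on every symbol after a dot until no new states appear). It has 14 states:
  I0: { [B → . d P -], [B → .], [B' → . B] }  — shift, reduce
  I1: { [B' → B .] }  — accept
  I2: { [B → d . P -], [P → . * B], [P → . T T], [P → . d], [P → .], [T → . - T], [T → . P a] }  — shift, reduce
  I3: { [B → . d P -], [B → .], [P → * . B] }  — shift, reduce
  I4: { [P → . * B], [P → . T T], [P → . d], [P → .], [T → - . T], [T → . - T], [T → . P a] }  — shift, reduce
  I5: { [B → d P . -], [T → P . a] }  — shift
  I6: { [P → . * B], [P → . T T], [P → . d], [P → .], [P → T . T], [T → . - T], [T → . P a] }  — shift, reduce
  I7: { [P → d .] }  — reduce
  I8: { [T → P . a] }  — shift
  I9: { [P → . * B], [P → . T T], [P → . d], [P → .], [P → T . T], [P → T T .], [T → . - T], [T → . P a] }  — shift, 2 reduces
  I10: { [T → P a .] }  — reduce
  I11: { [B → d P - .] }  — reduce
  I12: { [P → . * B], [P → . T T], [P → . d], [P → .], [P → T . T], [T → - T .], [T → . - T], [T → . P a] }  — shift, 2 reduces
  I13: { [P → * B .] }  — reduce

I9 contains complete items [P → .], [P → T T .] — reduce-reduce conflict.
I12 contains complete items [P → .], [T → - T .] — reduce-reduce conflict.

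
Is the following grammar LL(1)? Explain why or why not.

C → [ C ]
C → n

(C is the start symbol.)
For C:
  PREDICT(C → '[' C ']') = { '[' }
  PREDICT(C → n) = { 'n' }

All predict sets are disjoint. The grammar IS LL(1).

Answer: Yes, the grammar is LL(1).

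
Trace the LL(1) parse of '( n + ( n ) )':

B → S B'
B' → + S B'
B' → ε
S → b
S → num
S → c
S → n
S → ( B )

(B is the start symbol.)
LL(1) parsing maintains a stack (initially the start symbol over $) and the input. At each step: if the stack top is a terminal, match it against the current input token; if it is a non-terminal N, replace it with the RHS of M[N, lookahead] (the unique production whose predict set contains the lookahead).

Stack is shown with the top on the left.

Stack             Input            Action
-----------------------------------------
B $               ( n + ( n ) ) $  output B → S B'
S B' $            ( n + ( n ) ) $  output S → ( B )
( B ) B' $        ( n + ( n ) ) $  match '('
B ) B' $          n + ( n ) ) $    output B → S B'
S B' ) B' $       n + ( n ) ) $    output S → n
n B' ) B' $       n + ( n ) ) $    match 'n'
B' ) B' $         + ( n ) ) $      output B' → + S B'
+ S B' ) B' $     + ( n ) ) $      match '+'
S B' ) B' $       ( n ) ) $        output S → ( B )
( B ) B' ) B' $   ( n ) ) $        match '('
B ) B' ) B' $     n ) ) $          output B → S B'
S B' ) B' ) B' $  n ) ) $          output S → n
n B' ) B' ) B' $  n ) ) $          match 'n'
B' ) B' ) B' $    ) ) $            output B' → ε
) B' ) B' $       ) ) $            match ')'
B' ) B' $         ) $              output B' → ε
) B' $            ) $              match ')'
B' $              $                output B' → ε
$                 $                accept

The string is accepted.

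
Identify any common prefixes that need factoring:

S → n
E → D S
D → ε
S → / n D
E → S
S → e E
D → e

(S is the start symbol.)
No, left-factoring is not needed

Left-factoring is needed when two productions for the same non-terminal
share a common prefix on the right-hand side.

Productions for S:
  S → n
  S → / n D
  S → e E
Productions for E:
  E → D S
  E → S
Productions for D:
  D → ε
  D → e

No common prefixes found.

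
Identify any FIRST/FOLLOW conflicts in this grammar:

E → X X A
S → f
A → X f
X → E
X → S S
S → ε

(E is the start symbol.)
Yes. S → f with FOLLOW(S) on { 'f' }; X → E with FOLLOW(X) on { 'f' }

A FIRST/FOLLOW conflict occurs when a non-terminal N has a nullable alternative N → β (β ⇒* ε) and another alternative N → α with FIRST(α) ∩ FOLLOW(N) ≠ ∅: on such a lookahead the parser cannot decide between expanding α and letting N vanish via β.

Nullable non-terminals: S, X.
FIRST sets used below: FIRST(E) = { 'f' }, FIRST(S) = { 'f', ε }

S: nullable alternative(s) S → ε; FOLLOW(S) = { 'f' }
  S → f: FIRST \ {ε} = { 'f' } — overlaps FOLLOW(S) on { 'f' }: CONFLICT
  S → ε: FIRST \ {ε} = { } — this is the only nullable alternative, skip

X: nullable alternative(s) X → S S; FOLLOW(X) = { 'f' }
  X → E: FIRST \ {ε} = { 'f' } — overlaps FOLLOW(X) on { 'f' }: CONFLICT
  X → S S: FIRST \ {ε} = { 'f' } — this is the only nullable alternative, skip

A, E have no nullable alternative, so no FIRST/FOLLOW check is needed there.

So the grammar has 2 FIRST/FOLLOW conflicts (marked CONFLICT above).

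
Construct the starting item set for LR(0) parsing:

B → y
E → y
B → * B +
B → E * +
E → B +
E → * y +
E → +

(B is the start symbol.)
First, augment the grammar with B' → B
I₀ = CLOSURE({ [B' → . B] }):
  [B' → . B] has the dot before B: add [B → . y], [B → . * B +], [B → . E * +]
  [B → . E * +] has the dot before E: add [E → . y], [E → . B +], [E → . * y +], [E → . +]
No further items can be added.

I₀ = { [B → . * B +], [B → . E * +], [B → . y], [B' → . B], [E → . * y +], [E → . +], [E → . B +], [E → . y] }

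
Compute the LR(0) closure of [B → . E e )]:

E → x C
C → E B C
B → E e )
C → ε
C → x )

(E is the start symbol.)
{ [B → . E e )], [E → . x C] }

To compute CLOSURE, for each item [A → α.Bβ] where B is a non-terminal, add [B → .γ] for all productions B → γ; repeat for the newly added items until nothing changes.

Start with: [B → . E e )]
  [B → . E e )] has the dot before E: add [E → . x C]
No further items can be added.

CLOSURE = { [B → . E e )], [E → . x C] }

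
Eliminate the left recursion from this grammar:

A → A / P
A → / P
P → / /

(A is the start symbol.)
A is directly left-recursive. The standard transformation for
  A → A α₁ | ... | A α_m | β₁ | ... | β_n
is
  A  → β₁ A' | ... | β_n A'
  A' → α₁ A' | ... | α_m A' | ε

A → / P becomes A → / P A'
A → A / P becomes A' → / P A'
Add A' → ε

Productions for other non-terminals are unchanged:
  P → / /

Resulting grammar:
A → / P A'
A' → / P A'
A' → ε
P → / /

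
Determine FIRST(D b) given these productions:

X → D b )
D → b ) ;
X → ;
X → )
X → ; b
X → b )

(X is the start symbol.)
FIRST sets of the non-terminals involved (from the grammar, by fixed-point iteration):
  FIRST(D) = { 'b' }

To compute FIRST(D b), process the symbols left to right:
Symbol D is a non-terminal. Add FIRST(D) \ {ε} = { 'b' }
D is not nullable (ε ∉ FIRST(D)), so stop here.
FIRST(D b) = { 'b' }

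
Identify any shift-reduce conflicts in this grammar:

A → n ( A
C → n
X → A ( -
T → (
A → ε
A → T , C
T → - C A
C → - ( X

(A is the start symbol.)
A shift-reduce conflict occurs when an LR(0) state has both:
  - a complete (reduce) item [A → α .] (dot at the end), and
  - a shift item [B → β . c γ] (dot before a terminal).

Augment with A' → A and build the canonical LR(0) collection (I0 = CLOSURE({[A' → . A]}), then GOTO on every symbol after a dot until no new states appear). It has 19 states:
  I0: { [A → . T , C], [A → . n ( A], [A → .], [A' → . A], [T → . (], [T → . - C A] }  — shift, reduce
  I1: { [T → ( .] }  — reduce
  I2: { [C → . - ( X], [C → . n], [T → - . C A] }  — shift
  I3: { [A' → A .] }  — accept
  I4: { [A → T . , C] }  — shift
  I5: { [A → n . ( A] }  — shift
  I6: { [A → . T , C], [A → . n ( A], [A → .], [A → n ( . A], [T → . (], [T → . - C A] }  — shift, reduce
  I7: { [A → n ( A .] }  — reduce
  I8: { [A → T , . C], [C → . - ( X], [C → . n] }  — shift
  I9: { [C → - . ( X] }  — shift
  I10: { [A → T , C .] }  — reduce
  I11: { [C → n .] }  — reduce
  I12: { [A → . T , C], [A → . n ( A], [A → .], [C → - ( . X], [T → . (], [T → . - C A], [X → . A ( -] }  — shift, reduce
  I13: { [X → A . ( -] }  — shift
  I14: { [C → - ( X .] }  — reduce
  I15: { [X → A ( . -] }  — shift
  I16: { [X → A ( - .] }  — reduce
  I17: { [A → . T , C], [A → . n ( A], [A → .], [T → - C . A], [T → . (], [T → . - C A] }  — shift, reduce
  I18: { [T → - C A .] }  — reduce

I0 contains reduce item [A → .] and shift items [A → . n ( A], [T → . (], [T → . - C A] — shift-reduce conflict.
I6 contains reduce item [A → .] and shift items [A → . n ( A], [T → . (], [T → . - C A] — shift-reduce conflict.
I12 contains reduce item [A → .] and shift items [A → . n ( A], [T → . (], [T → . - C A] — shift-reduce conflict.
I17 contains reduce item [A → .] and shift items [A → . n ( A], [T → . (], [T → . - C A] — shift-reduce conflict.

Answer: Yes — I0: [A → .] vs [A → . n ( A]; I6: [A → .] vs [A → . n ( A]; I12: [A → .] vs [A → . n ( A]; I17: [A → .] vs [A → . n ( A]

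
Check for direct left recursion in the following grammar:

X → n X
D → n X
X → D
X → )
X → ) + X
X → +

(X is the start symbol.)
No direct left recursion

Direct left recursion occurs when N → N α for some non-terminal N (the right-hand side begins with the left-hand side itself).

X → n X: starts with n
D → n X: starts with n
X → D: starts with D
X → ): starts with ')'
X → ) + X: starts with ')'
X → +: starts with '+'

No direct left recursion found.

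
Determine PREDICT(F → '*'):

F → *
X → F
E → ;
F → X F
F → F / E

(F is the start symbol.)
{ '*' }

PREDICT(F → '*') = (FIRST(RHS) \ {ε}) ∪ (FOLLOW(F) if ε ∈ FIRST(RHS), i.e. RHS ⇒* ε)
FIRST('*') = { '*' }
ε ∉ FIRST('*'), so FOLLOW(F) is not added.
PREDICT(F → '*') = { '*' }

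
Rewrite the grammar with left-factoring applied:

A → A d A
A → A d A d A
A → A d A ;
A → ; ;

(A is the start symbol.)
Left-factoring transforms A → αβ₁ | αβ₂ into A → αA' and A' → β₁ | β₂
(α is the longest common prefix among the alternatives). Repeat until
no nonterminal has two alternatives with a common prefix.

Round 1: A has alternatives sharing prefix 'A d A'. Introduce A': A → A d A A'
  Add: A' → ε
  Add: A' → d A
  Add: A' → ;

No remaining common prefixes — done.

Resulting grammar:
A → A d A A'
A' → ε
A' → d A
A' → ;
A → ; ;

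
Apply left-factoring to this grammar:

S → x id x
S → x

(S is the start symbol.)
S → x S'
S' → id x
S' → ε

Left-factoring transforms A → αβ₁ | αβ₂ into A → αA' and A' → β₁ | β₂
(α is the longest common prefix among the alternatives). Repeat until
no nonterminal has two alternatives with a common prefix.

Round 1: S has alternatives sharing prefix 'x'. Introduce S': S → x S'
  Add: S' → id x
  Add: S' → ε

No remaining common prefixes — done.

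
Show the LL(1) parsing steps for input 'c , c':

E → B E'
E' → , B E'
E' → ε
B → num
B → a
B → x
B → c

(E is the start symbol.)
LL(1) parsing maintains a stack (initially the start symbol over $) and the input. At each step: if the stack top is a terminal, match it against the current input token; if it is a non-terminal N, replace it with the RHS of M[N, lookahead] (the unique production whose predict set contains the lookahead).

Stack is shown with the top on the left.

Stack     Input    Action
-------------------------
E $       c , c $  output E → B E'
B E' $    c , c $  output B → c
c E' $    c , c $  match 'c'
E' $      , c $    output E' → , B E'
, B E' $  , c $    match ','
B E' $    c $      output B → c
c E' $    c $      match 'c'
E' $      $        output E' → ε
$         $        accept

The string is accepted.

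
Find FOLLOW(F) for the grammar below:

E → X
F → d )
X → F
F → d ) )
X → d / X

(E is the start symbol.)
{ $ }

In X → F: F is at the end, add FOLLOW(X)

The FOLLOW sets referred to above (computed the same way, to a fixed point):
  FOLLOW(X) = { $ }

Taking the union: FOLLOW(F) = { $ }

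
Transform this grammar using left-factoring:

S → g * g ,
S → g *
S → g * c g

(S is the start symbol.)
S → g * S'
S' → g ,
S' → ε
S' → c g

Left-factoring transforms A → αβ₁ | αβ₂ into A → αA' and A' → β₁ | β₂
(α is the longest common prefix among the alternatives). Repeat until
no nonterminal has two alternatives with a common prefix.

Round 1: S has alternatives sharing prefix 'g *'. Introduce S': S → g * S'
  Add: S' → g ,
  Add: S' → ε
  Add: S' → c g

No remaining common prefixes — done.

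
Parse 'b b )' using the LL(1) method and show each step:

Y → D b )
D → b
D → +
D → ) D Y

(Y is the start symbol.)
LL(1) parsing maintains a stack (initially the start symbol over $) and the input. At each step: if the stack top is a terminal, match it against the current input token; if it is a non-terminal N, replace it with the RHS of M[N, lookahead] (the unique production whose predict set contains the lookahead).

Stack is shown with the top on the left.

Stack    Input    Action
------------------------
Y $      b b ) $  output Y → D b )
D b ) $  b b ) $  output D → b
b b ) $  b b ) $  match 'b'
b ) $    b ) $    match 'b'
) $      ) $      match ')'
$        $        accept

The string is accepted.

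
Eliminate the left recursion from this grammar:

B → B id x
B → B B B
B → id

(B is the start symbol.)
B → id B'
B' → id x B'
B' → B B B'
B' → ε

B is directly left-recursive. The standard transformation for
  A → A α₁ | ... | A α_m | β₁ | ... | β_n
is
  A  → β₁ A' | ... | β_n A'
  A' → α₁ A' | ... | α_m A' | ε

B → id becomes B → id B'
B → B id x becomes B' → id x B'
B → B B B becomes B' → B B B'
Add B' → ε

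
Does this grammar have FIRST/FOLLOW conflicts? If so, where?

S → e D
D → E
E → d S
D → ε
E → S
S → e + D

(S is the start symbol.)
A FIRST/FOLLOW conflict occurs when a non-terminal N has a nullable alternative N → β (β ⇒* ε) and another alternative N → α with FIRST(α) ∩ FOLLOW(N) ≠ ∅: on such a lookahead the parser cannot decide between expanding α and letting N vanish via β.

Nullable non-terminals: D.
FIRST sets used below: FIRST(E) = { 'd', 'e' }

D: nullable alternative(s) D → ε; FOLLOW(D) = { $ }
  D → E: FIRST \ {ε} = { 'd', 'e' } — disjoint from FOLLOW(D)
  D → ε: FIRST \ {ε} = { } — this is the only nullable alternative, skip

E, S have no nullable alternative, so no FIRST/FOLLOW check is needed there.

No FIRST/FOLLOW conflicts found.

Answer: No FIRST/FOLLOW conflicts.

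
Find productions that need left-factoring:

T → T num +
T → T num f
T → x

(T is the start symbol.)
Left-factoring is needed when two productions for the same non-terminal
share a common prefix on the right-hand side.

Productions for T:
  T → T num +
  T → T num f
  T → x

Found common prefix 'T num' in productions for T

Answer: Yes, T has productions with common prefix 'T num'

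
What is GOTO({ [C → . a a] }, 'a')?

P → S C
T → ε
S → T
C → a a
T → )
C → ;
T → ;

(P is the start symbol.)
{ [C → a . a] }

GOTO(I, 'a') = CLOSURE({ [A → αX.β] : [A → α.Xβ] ∈ I, X = 'a' })

Items with dot before 'a', with the dot advanced:
  [C → . a a] → [C → a . a]
Closure adds nothing (no advanced item has the dot before a non-terminal).

GOTO = { [C → a . a] }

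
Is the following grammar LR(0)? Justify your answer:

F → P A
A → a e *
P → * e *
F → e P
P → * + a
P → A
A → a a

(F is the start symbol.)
Augment with F' → F and build the canonical LR(0) collection (I0 = CLOSURE({[F' → . F]}), then GOTO on every symbol after a dot until no new states appear). It has 16 states:
  I0: { [A → . a a], [A → . a e *], [F → . P A], [F → . e P], [F' → . F], [P → . * + a], [P → . * e *], [P → . A] }  — shift
  I1: { [P → * . + a], [P → * . e *] }  — shift
  I2: { [P → A .] }  — reduce
  I3: { [F' → F .] }  — accept
  I4: { [A → . a a], [A → . a e *], [F → P . A] }  — shift
  I5: { [A → a . a], [A → a . e *] }  — shift
  I6: { [A → . a a], [A → . a e *], [F → e . P], [P → . * + a], [P → . * e *], [P → . A] }  — shift
  I7: { [F → e P .] }  — reduce
  I8: { [A → a a .] }  — reduce
  I9: { [A → a e . *] }  — shift
  I10: { [A → a e * .] }  — reduce
  I11: { [F → P A .] }  — reduce
  I12: { [P → * + . a] }  — shift
  I13: { [P → * e . *] }  — shift
  I14: { [P → * e * .] }  — reduce
  I15: { [P → * + a .] }  — reduce

Every state is either a pure shift/goto state or contains exactly one complete item and nothing to shift — no conflicts. The grammar is LR(0).

Answer: Yes, the grammar is LR(0)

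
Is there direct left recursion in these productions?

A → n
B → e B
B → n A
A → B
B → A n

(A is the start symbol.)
No direct left recursion

A → n: starts with n
B → e B: starts with e
B → n A: starts with n
A → B: starts with B
B → A n: starts with A

No direct left recursion found.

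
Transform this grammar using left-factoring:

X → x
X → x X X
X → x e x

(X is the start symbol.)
Left-factoring transforms A → αβ₁ | αβ₂ into A → αA' and A' → β₁ | β₂
(α is the longest common prefix among the alternatives). Repeat until
no nonterminal has two alternatives with a common prefix.

Round 1: X has alternatives sharing prefix 'x'. Introduce X': X → x X'
  Add: X' → ε
  Add: X' → X X
  Add: X' → e x

No remaining common prefixes — done.

Resulting grammar:
X → x X'
X' → ε
X' → X X
X' → e x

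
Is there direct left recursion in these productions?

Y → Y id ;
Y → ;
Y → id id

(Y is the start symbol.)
Y → Y id ;: LEFT RECURSIVE (starts with Y)
Y → ;: starts with ';'
Y → id id: starts with id

The grammar has direct left recursion on: Y.

Answer: Yes, Y is left-recursive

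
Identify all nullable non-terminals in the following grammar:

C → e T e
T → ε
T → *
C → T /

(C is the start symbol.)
A non-terminal is nullable if it can derive ε (the empty string): either it has an ε-production, or it has a production whose right-hand side consists entirely of nullable non-terminals.

ε-productions: T → ε
So T is immediately nullable.
No further non-terminal can be added: every production for the remaining non-terminals contains a terminal or a non-nullable non-terminal.
Nullable = { 'T' }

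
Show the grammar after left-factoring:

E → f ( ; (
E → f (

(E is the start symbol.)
E → f ( E'
E' → ; (
E' → ε

Left-factoring transforms A → αβ₁ | αβ₂ into A → αA' and A' → β₁ | β₂
(α is the longest common prefix among the alternatives). Repeat until
no nonterminal has two alternatives with a common prefix.

Round 1: E has alternatives sharing prefix 'f ('. Introduce E': E → f ( E'
  Add: E' → ; (
  Add: E' → ε

No remaining common prefixes — done.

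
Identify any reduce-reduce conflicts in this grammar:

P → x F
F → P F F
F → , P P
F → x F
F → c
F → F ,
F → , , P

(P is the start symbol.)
Yes — I8: [F → x F .] vs [P → x F .]

A reduce-reduce conflict occurs when an LR(0) state has two complete items [A → α .] and [B → β .] — both call for a reduction, and with no lookahead the parser cannot choose between them.

Augment with P' → P and build the canonical LR(0) collection (I0 = CLOSURE({[P' → . P]}), then GOTO on every symbol after a dot until no new states appear). It has 17 states:
  I0: { [P → . x F], [P' → . P] }  — shift
  I1: { [P' → P .] }  — accept
  I2: { [F → . , , P], [F → . , P P], [F → . F ,], [F → . P F F], [F → . c], [F → . x F], [P → . x F], [P → x . F] }  — shift
  I3: { [F → , . , P], [F → , . P P], [P → . x F] }  — shift
  I4: { [F → F . ,], [P → x F .] }  — shift, reduce
  I5: { [F → . , , P], [F → . , P P], [F → . F ,], [F → . P F F], [F → . c], [F → . x F], [F → P . F F], [P → . x F] }  — shift
  I6: { [F → c .] }  — reduce
  I7: { [F → . , , P], [F → . , P P], [F → . F ,], [F → . P F F], [F → . c], [F → . x F], [F → x . F], [P → . x F], [P → x . F] }  — shift
  I8: { [F → F . ,], [F → x F .], [P → x F .] }  — shift, 2 reduces
  I9: { [F → F , .] }  — reduce
  I10: { [F → . , , P], [F → . , P P], [F → . F ,], [F → . P F F], [F → . c], [F → . x F], [F → F . ,], [F → P F . F], [P → . x F] }  — shift
  I11: { [F → , . , P], [F → , . P P], [F → F , .], [P → . x F] }  — shift, reduce
  I12: { [F → F . ,], [F → P F F .] }  — shift, reduce
  I13: { [F → , , . P], [P → . x F] }  — shift
  I14: { [F → , P . P], [P → . x F] }  — shift
  I15: { [F → , P P .] }  — reduce
  I16: { [F → , , P .] }  — reduce

I8 contains complete items [F → x F .], [P → x F .] — reduce-reduce conflict.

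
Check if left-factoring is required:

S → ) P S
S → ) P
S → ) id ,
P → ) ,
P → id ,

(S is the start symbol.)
Yes, S has productions with common prefix ')'

Left-factoring is needed when two productions for the same non-terminal
share a common prefix on the right-hand side.

Productions for S:
  S → ) P S
  S → ) P
  S → ) id ,
Productions for P:
  P → ) ,
  P → id ,

Found common prefix ')' in productions for S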